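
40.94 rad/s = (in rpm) 390.9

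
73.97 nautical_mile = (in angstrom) 1.37e+15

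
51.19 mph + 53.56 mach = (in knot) 3.549e+04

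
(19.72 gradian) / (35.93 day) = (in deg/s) 5.717e-06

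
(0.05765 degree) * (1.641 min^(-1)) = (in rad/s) 2.752e-05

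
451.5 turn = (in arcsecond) 5.851e+08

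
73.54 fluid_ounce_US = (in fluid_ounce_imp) 76.54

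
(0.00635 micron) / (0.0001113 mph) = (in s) 0.0001276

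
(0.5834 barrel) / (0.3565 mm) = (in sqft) 2801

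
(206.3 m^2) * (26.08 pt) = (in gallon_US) 501.4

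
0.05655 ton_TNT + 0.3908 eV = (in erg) 2.366e+15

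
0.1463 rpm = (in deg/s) 0.8778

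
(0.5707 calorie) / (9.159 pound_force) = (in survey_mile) 3.642e-05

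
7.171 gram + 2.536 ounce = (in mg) 7.907e+04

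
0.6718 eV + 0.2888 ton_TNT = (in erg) 1.208e+16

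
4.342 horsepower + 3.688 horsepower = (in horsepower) 8.03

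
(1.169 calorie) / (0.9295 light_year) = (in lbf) 1.25e-16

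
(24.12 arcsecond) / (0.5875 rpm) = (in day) 2.2e-08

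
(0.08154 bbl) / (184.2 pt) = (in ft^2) 2.147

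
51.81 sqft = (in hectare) 0.0004813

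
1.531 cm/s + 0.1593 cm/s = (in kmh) 0.06085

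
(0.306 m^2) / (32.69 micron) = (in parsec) 3.034e-13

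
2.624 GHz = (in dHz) 2.624e+10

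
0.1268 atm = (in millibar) 128.5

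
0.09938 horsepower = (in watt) 74.11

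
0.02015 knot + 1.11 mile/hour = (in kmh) 1.824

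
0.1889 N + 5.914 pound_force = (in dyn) 2.65e+06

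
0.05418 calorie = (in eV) 1.415e+18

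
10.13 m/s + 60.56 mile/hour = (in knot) 72.32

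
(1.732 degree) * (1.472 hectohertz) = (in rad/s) 4.45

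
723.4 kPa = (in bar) 7.234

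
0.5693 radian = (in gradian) 36.24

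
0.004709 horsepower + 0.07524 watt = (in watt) 3.587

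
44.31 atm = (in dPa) 4.49e+07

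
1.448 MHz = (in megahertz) 1.448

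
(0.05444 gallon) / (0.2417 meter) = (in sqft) 0.009178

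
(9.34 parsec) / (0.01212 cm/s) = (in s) 2.378e+21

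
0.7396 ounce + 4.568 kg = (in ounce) 161.9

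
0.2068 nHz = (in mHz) 2.068e-07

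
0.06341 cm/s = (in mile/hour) 0.001418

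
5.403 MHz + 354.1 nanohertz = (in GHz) 0.005403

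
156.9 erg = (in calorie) 3.75e-06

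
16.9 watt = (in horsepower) 0.02266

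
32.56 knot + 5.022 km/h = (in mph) 40.59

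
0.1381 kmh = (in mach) 0.0001127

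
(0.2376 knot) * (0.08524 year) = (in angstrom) 3.286e+15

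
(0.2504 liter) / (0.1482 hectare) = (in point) 0.0004789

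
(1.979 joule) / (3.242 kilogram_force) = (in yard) 0.06807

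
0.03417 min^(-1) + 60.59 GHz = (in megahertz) 6.059e+04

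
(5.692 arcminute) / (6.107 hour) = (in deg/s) 4.315e-06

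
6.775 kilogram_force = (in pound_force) 14.94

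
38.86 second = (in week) 6.425e-05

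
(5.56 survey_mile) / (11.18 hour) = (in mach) 0.0006529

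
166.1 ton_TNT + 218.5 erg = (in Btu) 6.587e+08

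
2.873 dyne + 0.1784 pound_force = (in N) 0.7936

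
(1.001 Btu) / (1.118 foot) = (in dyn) 3.099e+08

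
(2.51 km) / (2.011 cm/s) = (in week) 0.2064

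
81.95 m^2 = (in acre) 0.02025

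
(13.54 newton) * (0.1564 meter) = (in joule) 2.118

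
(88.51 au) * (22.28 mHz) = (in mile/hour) 6.599e+11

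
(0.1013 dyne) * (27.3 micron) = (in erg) 0.0002765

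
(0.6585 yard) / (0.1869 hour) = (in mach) 2.628e-06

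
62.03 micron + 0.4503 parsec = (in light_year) 1.469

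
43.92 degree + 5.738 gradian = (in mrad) 856.7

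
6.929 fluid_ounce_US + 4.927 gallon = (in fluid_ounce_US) 637.6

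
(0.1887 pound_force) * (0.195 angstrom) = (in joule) 1.637e-11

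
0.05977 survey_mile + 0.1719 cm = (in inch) 3787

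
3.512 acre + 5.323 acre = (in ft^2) 3.849e+05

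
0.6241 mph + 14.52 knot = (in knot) 15.06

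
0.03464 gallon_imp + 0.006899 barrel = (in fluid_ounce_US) 42.41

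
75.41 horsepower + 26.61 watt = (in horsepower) 75.45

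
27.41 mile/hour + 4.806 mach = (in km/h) 5935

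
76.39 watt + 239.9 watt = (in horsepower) 0.4242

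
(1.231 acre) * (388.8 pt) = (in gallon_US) 1.805e+05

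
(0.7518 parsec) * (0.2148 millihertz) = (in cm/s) 4.983e+14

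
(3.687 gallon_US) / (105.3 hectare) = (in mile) 8.236e-12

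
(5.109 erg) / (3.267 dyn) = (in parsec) 5.068e-19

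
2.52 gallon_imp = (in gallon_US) 3.026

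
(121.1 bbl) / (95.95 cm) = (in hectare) 0.002007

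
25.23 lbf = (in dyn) 1.122e+07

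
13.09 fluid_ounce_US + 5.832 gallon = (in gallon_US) 5.934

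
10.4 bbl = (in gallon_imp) 363.7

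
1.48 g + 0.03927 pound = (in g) 19.29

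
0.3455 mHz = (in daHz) 3.455e-05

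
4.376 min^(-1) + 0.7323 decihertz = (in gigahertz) 1.462e-10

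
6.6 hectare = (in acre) 16.31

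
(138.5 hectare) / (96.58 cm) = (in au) 9.586e-06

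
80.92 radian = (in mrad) 8.092e+04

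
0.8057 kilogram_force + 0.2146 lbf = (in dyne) 8.856e+05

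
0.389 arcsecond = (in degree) 0.0001081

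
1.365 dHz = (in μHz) 1.365e+05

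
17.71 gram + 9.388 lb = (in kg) 4.276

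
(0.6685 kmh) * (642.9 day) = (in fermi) 1.031e+22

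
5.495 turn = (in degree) 1978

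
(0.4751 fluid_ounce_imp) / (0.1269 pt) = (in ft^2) 3.246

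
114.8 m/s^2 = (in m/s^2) 114.8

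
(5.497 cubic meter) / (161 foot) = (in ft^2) 1.206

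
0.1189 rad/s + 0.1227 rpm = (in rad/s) 0.1317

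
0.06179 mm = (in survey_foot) 0.0002027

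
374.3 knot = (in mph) 430.7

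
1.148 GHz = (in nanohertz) 1.148e+18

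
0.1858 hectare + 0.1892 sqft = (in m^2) 1858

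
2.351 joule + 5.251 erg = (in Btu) 0.002228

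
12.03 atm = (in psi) 176.8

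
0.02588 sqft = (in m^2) 0.002404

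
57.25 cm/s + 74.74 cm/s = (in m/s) 1.32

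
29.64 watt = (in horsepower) 0.03975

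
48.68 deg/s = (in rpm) 8.113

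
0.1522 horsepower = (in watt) 113.5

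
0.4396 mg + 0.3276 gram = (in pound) 0.0007232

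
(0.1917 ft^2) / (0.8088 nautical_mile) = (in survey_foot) 3.901e-05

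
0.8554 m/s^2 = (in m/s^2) 0.8554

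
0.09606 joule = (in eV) 5.996e+17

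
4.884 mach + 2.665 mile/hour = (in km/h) 5991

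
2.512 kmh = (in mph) 1.561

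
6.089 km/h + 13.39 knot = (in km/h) 30.89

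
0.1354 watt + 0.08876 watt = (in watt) 0.2242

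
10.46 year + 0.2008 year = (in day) 3891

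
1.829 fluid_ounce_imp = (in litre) 0.05197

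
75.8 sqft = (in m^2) 7.042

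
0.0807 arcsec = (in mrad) 0.0003912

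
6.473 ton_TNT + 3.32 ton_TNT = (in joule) 4.097e+10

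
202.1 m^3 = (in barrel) 1271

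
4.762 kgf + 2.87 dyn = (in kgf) 4.762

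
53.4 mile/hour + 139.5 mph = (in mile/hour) 192.9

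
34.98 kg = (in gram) 3.498e+04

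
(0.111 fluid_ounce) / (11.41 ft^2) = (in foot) 1.016e-05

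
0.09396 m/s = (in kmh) 0.3383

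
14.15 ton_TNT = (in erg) 5.92e+17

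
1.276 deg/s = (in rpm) 0.2127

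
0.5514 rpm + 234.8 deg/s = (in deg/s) 238.1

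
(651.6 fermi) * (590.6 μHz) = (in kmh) 1.385e-15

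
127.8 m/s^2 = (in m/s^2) 127.8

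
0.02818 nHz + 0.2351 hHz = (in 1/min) 1411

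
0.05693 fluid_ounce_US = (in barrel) 1.059e-05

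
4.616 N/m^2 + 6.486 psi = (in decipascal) 4.472e+05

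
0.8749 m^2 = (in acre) 0.0002162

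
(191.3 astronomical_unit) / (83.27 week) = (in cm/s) 5.683e+07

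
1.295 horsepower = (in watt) 965.7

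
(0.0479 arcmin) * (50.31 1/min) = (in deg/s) 0.0006694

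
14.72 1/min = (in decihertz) 2.453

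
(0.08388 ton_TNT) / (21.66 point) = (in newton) 4.593e+10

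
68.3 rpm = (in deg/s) 409.8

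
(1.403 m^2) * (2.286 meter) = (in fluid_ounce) 1.085e+05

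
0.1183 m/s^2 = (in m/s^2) 0.1183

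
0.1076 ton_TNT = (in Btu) 4.267e+05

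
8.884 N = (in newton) 8.884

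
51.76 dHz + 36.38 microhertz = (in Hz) 5.176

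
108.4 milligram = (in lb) 0.000239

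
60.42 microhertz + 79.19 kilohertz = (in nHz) 7.919e+13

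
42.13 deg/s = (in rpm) 7.022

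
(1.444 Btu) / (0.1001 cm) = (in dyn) 1.522e+11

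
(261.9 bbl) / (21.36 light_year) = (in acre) 5.092e-20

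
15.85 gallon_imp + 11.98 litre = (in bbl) 0.5286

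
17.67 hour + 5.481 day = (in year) 0.01703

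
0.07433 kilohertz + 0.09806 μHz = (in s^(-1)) 74.33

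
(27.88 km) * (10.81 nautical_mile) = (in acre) 1.379e+05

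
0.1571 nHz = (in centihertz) 1.571e-08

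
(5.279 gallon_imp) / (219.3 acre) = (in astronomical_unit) 1.808e-19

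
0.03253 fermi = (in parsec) 1.054e-33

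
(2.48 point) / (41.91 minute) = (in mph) 7.783e-07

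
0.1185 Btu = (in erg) 1.25e+09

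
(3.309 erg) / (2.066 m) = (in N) 1.602e-07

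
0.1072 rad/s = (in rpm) 1.024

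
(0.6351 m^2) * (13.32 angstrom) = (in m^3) 8.46e-10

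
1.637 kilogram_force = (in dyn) 1.605e+06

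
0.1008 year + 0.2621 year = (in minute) 1.907e+05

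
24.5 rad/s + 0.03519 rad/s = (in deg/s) 1406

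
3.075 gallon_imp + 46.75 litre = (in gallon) 16.04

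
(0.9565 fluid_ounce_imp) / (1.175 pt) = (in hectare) 6.556e-06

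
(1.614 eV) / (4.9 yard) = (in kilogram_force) 5.885e-21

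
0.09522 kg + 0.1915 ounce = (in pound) 0.2219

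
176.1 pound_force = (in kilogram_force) 79.88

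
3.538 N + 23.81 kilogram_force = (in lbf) 53.29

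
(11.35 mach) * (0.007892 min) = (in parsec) 5.931e-14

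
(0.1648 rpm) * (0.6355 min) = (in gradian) 41.89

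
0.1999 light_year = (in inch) 7.446e+16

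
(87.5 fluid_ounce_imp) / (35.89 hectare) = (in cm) 6.927e-07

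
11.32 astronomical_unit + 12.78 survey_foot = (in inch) 6.667e+13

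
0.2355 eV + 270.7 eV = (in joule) 4.341e-17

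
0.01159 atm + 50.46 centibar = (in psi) 7.489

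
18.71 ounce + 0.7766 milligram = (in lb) 1.169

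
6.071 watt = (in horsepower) 0.008141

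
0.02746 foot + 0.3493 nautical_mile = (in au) 4.324e-09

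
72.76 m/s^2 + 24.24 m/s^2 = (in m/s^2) 97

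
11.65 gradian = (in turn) 0.02913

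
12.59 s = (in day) 0.0001457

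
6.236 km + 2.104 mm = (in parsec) 2.021e-13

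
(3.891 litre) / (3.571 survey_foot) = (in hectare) 3.575e-07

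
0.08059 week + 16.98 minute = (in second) 4.976e+04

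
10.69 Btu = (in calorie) 2696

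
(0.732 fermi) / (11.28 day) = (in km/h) 2.704e-21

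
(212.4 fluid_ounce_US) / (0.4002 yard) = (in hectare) 1.717e-06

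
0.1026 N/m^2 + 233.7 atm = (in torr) 1.776e+05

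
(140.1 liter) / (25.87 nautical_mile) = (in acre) 7.226e-10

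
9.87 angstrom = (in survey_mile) 6.133e-13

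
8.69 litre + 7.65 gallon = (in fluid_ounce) 1273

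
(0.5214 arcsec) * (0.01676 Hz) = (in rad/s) 4.237e-08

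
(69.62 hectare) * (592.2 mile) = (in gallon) 1.753e+14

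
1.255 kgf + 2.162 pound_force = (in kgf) 2.236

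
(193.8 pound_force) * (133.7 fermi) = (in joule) 1.153e-10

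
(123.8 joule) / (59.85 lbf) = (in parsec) 1.507e-17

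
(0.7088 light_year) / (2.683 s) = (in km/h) 8.998e+15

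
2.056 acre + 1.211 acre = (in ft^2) 1.423e+05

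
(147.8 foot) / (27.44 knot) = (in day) 3.694e-05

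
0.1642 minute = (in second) 9.852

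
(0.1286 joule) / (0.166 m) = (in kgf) 0.079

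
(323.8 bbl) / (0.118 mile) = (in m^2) 0.2711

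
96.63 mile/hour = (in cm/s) 4320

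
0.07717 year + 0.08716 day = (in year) 0.07741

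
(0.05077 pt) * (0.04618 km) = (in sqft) 0.008903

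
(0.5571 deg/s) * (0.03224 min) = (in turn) 0.002993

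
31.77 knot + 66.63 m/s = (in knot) 161.3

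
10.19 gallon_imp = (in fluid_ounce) 1566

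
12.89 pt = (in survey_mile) 2.826e-06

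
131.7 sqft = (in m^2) 12.24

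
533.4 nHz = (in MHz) 5.334e-13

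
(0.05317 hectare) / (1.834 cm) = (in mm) 2.899e+07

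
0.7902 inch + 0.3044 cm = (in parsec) 7.491e-19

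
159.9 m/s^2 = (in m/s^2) 159.9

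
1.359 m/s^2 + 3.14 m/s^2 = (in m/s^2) 4.499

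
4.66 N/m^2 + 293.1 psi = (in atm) 19.94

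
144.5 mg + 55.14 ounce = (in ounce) 55.15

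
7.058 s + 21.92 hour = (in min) 1315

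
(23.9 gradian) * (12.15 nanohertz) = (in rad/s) 4.561e-09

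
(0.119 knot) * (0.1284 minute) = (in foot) 1.547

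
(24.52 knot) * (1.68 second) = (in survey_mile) 0.01317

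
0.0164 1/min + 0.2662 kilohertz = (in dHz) 2662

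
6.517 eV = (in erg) 1.044e-11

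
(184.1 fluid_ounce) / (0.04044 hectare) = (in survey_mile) 8.366e-09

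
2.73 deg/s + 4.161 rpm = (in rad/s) 0.4834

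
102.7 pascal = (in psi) 0.0149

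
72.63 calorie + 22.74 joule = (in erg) 3.266e+09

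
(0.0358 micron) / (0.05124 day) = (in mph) 1.809e-11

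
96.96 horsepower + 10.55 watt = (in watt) 7.231e+04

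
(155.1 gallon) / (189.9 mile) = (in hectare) 1.921e-10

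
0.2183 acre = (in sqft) 9509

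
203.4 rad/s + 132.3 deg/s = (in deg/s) 1.179e+04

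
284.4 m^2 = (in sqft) 3061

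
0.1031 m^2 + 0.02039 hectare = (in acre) 0.05041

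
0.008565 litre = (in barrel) 5.387e-05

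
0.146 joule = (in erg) 1.46e+06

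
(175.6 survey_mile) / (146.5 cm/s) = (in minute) 3215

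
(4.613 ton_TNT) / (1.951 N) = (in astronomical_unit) 0.06613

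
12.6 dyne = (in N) 0.000126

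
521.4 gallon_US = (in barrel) 12.41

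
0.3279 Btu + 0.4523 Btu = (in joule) 823.2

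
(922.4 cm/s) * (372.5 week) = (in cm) 2.078e+11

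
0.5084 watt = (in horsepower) 0.0006818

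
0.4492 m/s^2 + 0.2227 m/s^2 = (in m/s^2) 0.6719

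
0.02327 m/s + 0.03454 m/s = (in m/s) 0.05781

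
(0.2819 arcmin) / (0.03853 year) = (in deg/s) 3.867e-09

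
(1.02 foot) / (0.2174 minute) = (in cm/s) 2.383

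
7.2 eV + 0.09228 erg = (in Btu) 8.746e-12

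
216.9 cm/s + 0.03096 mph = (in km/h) 7.858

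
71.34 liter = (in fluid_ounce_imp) 2511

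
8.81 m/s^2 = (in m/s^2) 8.81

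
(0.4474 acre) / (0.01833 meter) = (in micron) 9.878e+10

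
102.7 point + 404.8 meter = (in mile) 0.2516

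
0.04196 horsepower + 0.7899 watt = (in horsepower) 0.04302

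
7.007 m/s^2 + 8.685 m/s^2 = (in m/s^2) 15.69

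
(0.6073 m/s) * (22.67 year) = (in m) 4.342e+08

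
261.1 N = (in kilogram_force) 26.62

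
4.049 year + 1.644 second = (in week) 211.1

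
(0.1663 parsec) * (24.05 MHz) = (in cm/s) 1.234e+25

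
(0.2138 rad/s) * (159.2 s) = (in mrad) 3.404e+04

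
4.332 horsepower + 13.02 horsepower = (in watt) 1.294e+04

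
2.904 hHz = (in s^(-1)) 290.4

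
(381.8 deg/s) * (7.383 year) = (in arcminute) 5.334e+12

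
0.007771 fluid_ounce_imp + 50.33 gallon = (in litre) 190.5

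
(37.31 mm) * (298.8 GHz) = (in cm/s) 1.115e+12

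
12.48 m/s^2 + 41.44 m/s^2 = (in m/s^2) 53.92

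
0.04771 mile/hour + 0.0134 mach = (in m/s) 4.584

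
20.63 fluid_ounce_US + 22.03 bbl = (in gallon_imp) 770.6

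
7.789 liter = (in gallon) 2.058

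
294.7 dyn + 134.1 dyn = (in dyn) 428.8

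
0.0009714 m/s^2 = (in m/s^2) 0.0009714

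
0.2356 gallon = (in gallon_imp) 0.1962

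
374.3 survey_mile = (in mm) 6.024e+08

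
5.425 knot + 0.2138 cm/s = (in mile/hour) 6.248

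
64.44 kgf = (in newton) 631.9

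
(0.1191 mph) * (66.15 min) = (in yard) 231.1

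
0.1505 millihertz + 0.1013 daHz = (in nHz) 1.013e+09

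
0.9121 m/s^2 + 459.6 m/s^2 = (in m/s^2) 460.5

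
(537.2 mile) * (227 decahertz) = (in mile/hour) 4.39e+09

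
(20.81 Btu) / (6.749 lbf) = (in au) 4.889e-09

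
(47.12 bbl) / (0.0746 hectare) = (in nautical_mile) 5.422e-06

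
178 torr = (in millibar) 237.3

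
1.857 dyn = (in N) 1.857e-05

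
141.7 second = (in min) 2.362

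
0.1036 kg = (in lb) 0.2284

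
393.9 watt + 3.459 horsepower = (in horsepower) 3.987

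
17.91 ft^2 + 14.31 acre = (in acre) 14.31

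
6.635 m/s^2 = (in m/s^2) 6.635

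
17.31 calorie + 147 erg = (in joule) 72.43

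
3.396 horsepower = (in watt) 2532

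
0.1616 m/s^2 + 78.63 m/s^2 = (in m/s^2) 78.79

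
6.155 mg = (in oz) 0.0002171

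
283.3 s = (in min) 4.722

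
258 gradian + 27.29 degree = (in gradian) 288.3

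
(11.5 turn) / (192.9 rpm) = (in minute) 0.05962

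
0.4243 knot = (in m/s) 0.2183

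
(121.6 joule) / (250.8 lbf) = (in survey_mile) 6.773e-05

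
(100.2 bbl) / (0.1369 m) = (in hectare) 0.01164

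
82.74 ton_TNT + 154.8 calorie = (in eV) 2.161e+30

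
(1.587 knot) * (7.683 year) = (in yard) 2.163e+08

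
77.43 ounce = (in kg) 2.195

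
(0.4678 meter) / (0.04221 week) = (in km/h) 6.597e-05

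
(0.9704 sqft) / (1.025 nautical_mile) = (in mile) 2.951e-08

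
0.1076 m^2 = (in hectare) 1.076e-05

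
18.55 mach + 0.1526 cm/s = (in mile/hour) 1.413e+04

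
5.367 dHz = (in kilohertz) 0.0005367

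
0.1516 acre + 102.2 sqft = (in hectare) 0.0623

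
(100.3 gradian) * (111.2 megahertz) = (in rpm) 1.673e+09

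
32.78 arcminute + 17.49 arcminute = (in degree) 0.8378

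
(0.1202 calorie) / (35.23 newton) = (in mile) 8.87e-06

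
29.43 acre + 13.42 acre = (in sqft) 1.867e+06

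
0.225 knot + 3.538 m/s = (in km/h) 13.15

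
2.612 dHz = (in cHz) 26.12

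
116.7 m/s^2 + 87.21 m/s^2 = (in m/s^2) 203.9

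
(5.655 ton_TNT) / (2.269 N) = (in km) 1.043e+07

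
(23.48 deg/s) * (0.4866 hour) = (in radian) 717.9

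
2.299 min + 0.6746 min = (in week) 0.000295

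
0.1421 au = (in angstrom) 2.126e+20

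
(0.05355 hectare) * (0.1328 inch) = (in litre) 1806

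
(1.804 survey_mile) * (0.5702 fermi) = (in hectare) 1.655e-16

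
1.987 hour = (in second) 7153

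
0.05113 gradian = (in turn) 0.0001278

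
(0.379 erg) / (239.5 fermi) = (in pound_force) 3.558e+04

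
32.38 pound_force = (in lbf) 32.38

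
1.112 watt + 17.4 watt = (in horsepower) 0.02483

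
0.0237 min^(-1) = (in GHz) 3.95e-13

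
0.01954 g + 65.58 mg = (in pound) 0.0001877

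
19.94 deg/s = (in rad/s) 0.348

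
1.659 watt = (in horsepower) 0.002225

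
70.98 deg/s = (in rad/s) 1.239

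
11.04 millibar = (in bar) 0.01104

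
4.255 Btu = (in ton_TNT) 1.073e-06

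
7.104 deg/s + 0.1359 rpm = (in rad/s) 0.1382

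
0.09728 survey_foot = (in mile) 1.842e-05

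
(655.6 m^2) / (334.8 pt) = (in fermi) 5.551e+18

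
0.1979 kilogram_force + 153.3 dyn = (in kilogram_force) 0.1981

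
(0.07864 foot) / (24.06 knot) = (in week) 3.202e-09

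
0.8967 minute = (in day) 0.0006227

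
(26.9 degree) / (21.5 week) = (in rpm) 3.448e-07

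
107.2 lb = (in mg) 4.863e+07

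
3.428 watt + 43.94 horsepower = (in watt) 3.277e+04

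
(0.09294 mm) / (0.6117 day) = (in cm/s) 1.759e-07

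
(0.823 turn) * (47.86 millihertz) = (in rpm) 2.363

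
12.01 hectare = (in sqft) 1.293e+06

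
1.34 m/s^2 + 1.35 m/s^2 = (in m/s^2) 2.69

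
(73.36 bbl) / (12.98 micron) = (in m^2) 8.986e+05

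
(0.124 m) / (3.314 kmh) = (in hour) 3.742e-05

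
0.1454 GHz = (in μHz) 1.454e+14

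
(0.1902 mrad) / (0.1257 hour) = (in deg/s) 2.408e-05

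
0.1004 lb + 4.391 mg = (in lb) 0.1004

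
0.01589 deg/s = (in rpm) 0.002648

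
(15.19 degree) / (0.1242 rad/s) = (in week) 3.529e-06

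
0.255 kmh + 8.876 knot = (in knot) 9.014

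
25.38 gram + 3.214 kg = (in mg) 3.239e+06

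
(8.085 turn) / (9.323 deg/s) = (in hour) 0.08672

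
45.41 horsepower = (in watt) 3.386e+04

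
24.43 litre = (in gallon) 6.454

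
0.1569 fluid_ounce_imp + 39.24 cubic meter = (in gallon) 1.037e+04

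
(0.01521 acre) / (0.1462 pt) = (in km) 1193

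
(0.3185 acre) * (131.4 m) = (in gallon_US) 4.474e+07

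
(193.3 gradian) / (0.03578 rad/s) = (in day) 0.0009822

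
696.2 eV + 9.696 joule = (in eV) 6.052e+19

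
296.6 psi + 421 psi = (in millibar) 4.948e+04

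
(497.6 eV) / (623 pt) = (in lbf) 8.155e-17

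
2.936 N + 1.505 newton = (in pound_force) 0.9984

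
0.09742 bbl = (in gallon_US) 4.092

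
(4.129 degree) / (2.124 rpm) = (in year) 1.027e-08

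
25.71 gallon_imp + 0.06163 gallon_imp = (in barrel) 0.7369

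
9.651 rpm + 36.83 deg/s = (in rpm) 15.79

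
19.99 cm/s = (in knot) 0.3886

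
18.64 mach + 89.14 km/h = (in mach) 18.71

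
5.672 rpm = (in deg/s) 34.03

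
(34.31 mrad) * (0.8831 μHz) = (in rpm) 2.893e-07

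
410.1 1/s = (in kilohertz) 0.4101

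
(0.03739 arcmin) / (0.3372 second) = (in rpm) 0.000308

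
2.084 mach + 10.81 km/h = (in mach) 2.093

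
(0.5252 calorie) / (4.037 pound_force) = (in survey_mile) 7.604e-05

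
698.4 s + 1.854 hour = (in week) 0.01219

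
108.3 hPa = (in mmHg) 81.23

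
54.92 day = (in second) 4.745e+06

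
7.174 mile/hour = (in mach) 0.009419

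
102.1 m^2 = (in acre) 0.02523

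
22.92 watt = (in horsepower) 0.03074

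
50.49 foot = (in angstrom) 1.539e+11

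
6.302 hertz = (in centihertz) 630.2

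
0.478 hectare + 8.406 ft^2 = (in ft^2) 5.146e+04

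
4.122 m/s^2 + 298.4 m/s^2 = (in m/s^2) 302.5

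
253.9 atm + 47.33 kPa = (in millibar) 2.577e+05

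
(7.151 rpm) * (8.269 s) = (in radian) 6.192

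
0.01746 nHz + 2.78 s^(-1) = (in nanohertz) 2.78e+09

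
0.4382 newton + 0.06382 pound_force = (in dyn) 7.221e+04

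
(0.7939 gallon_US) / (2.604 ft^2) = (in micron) 1.242e+04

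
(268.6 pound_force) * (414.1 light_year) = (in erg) 4.681e+28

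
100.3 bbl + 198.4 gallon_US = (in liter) 1.67e+04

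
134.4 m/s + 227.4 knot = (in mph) 562.3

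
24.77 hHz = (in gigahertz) 2.477e-06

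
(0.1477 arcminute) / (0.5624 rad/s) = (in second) 7.639e-05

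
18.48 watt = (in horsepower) 0.02478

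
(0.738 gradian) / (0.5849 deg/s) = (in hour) 0.0003154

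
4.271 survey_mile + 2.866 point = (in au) 4.595e-08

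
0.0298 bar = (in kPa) 2.98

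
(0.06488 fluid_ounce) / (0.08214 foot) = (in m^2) 7.664e-05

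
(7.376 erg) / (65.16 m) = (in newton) 1.132e-08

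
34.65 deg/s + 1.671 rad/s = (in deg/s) 130.4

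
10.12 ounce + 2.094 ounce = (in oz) 12.21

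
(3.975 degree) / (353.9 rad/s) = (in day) 2.269e-09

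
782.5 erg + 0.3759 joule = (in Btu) 0.0003564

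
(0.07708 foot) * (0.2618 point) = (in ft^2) 2.336e-05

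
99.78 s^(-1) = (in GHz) 9.978e-08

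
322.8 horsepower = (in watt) 2.407e+05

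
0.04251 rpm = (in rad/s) 0.004452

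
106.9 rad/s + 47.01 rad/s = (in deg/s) 8818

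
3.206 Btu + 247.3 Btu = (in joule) 2.643e+05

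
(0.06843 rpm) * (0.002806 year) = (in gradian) 4.037e+04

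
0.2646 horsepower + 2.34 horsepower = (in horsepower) 2.605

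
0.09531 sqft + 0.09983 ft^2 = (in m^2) 0.01813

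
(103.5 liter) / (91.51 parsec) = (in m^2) 3.665e-20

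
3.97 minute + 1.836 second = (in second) 240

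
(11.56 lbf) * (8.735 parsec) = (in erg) 1.386e+26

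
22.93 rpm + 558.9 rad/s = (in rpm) 5360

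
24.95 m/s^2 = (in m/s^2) 24.95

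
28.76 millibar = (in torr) 21.57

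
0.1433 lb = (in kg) 0.065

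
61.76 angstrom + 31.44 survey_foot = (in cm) 958.3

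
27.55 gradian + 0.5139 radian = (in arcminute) 3254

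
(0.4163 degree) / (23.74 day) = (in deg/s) 2.03e-07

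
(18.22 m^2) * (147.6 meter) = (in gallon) 7.104e+05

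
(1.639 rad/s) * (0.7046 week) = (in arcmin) 2.401e+09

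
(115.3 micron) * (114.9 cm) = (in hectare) 1.325e-08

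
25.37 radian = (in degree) 1454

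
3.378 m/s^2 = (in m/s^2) 3.378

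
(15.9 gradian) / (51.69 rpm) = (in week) 7.629e-08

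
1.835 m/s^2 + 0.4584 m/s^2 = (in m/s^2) 2.293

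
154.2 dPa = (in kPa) 0.01542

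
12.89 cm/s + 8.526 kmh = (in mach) 0.007334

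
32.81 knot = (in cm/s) 1688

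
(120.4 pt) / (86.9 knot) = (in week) 1.571e-09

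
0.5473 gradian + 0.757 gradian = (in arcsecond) 4226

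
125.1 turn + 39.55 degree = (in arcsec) 1.623e+08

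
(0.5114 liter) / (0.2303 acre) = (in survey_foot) 1.8e-06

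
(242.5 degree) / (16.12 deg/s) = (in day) 0.0001741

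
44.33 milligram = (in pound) 9.773e-05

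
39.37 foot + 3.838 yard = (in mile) 0.009637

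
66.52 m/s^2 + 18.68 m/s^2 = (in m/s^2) 85.2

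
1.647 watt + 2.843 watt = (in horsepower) 0.006021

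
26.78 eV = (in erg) 4.291e-11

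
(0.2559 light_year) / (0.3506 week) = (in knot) 2.219e+10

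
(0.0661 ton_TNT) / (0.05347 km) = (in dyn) 5.172e+11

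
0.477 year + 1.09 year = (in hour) 1.373e+04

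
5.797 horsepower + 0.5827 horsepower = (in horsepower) 6.38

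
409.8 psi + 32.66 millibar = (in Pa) 2.829e+06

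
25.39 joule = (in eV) 1.585e+20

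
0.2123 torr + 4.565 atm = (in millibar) 4626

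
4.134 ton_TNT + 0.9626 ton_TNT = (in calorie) 5.097e+09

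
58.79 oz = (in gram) 1667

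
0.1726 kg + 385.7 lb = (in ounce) 6177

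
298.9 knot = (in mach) 0.4516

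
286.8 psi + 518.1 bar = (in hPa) 5.379e+05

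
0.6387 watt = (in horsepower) 0.0008565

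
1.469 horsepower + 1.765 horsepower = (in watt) 2412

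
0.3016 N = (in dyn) 3.016e+04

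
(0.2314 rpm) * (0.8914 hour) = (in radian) 77.76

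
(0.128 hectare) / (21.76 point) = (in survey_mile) 103.6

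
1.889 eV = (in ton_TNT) 7.234e-29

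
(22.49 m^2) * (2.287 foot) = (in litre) 1.568e+04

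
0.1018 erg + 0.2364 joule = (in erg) 2.364e+06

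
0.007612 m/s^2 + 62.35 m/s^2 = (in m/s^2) 62.36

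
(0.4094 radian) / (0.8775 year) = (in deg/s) 8.477e-07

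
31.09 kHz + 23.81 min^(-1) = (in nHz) 3.109e+13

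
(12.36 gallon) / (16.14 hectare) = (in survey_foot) 9.511e-07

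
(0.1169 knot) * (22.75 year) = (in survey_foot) 1.416e+08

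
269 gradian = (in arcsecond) 8.716e+05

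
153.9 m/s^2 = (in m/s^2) 153.9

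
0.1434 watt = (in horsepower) 0.0001923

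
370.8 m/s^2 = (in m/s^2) 370.8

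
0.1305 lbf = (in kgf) 0.05919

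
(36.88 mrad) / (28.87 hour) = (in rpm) 3.389e-06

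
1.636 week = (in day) 11.45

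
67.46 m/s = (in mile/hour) 150.9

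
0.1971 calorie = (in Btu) 0.0007816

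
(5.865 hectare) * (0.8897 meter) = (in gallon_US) 1.378e+07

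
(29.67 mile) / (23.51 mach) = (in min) 0.09941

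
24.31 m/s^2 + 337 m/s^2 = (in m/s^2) 361.3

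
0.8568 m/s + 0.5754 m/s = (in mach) 0.004206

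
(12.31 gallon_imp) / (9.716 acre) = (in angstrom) 1.423e+04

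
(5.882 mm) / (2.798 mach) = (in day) 7.146e-11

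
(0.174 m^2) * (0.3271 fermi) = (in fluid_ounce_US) 1.925e-12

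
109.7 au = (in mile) 1.02e+10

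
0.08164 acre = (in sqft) 3556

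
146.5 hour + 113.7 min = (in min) 8904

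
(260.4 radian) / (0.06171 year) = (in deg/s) 0.007667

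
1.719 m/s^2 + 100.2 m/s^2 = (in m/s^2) 101.9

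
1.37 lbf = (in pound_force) 1.37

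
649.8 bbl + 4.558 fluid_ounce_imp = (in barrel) 649.8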